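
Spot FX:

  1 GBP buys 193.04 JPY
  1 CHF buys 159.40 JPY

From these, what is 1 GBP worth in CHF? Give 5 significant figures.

GBP/CHF = 1.2110

1 GBP × 193.04 = 193.04 JPY
193.04 JPY ÷ 159.40 = 1.21104 CHF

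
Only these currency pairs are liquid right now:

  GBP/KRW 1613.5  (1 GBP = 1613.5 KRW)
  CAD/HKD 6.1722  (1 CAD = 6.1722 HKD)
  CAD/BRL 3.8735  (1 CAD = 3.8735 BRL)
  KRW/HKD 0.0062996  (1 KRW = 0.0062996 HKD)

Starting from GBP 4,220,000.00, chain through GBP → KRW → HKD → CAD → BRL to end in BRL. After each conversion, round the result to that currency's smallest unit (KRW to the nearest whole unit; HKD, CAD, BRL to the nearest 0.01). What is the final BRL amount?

BRL 26,918,940.66

GBP 4,220,000.00 × 1613.5 = KRW 6,808,970,000
KRW 6,808,970,000 × 0.0062996 = HKD 42,893,787.41
HKD 42,893,787.41 ÷ 6.1722 = CAD 6,949,513.53
CAD 6,949,513.53 × 3.8735 = BRL 26,918,940.66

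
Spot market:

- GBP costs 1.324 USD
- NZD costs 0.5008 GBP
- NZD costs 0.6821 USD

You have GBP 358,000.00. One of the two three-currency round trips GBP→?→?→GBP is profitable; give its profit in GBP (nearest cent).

Profit: GBP 10,280.54

Profitable loop is GBP → NZD → USD → GBP:
GBP 358,000.00 ÷ 0.5008 = NZD 714,856.23
NZD 714,856.23 × 0.6821 = USD 487,603.43
USD 487,603.43 ÷ 1.324 = GBP 368,280.54
Profit = GBP 368,280.54 − GBP 358,000.00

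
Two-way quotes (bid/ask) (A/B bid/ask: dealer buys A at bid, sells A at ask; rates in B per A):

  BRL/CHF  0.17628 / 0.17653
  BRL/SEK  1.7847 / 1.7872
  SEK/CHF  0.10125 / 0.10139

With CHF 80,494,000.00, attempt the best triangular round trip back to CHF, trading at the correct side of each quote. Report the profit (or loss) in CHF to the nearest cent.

Best loop CHF → BRL → SEK → CHF:
CHF 80,494,000.00 ÷ 0.17653 (buy BRL at ask) = BRL 455,979,153.68
BRL 455,979,153.68 × 1.7847 (sell BRL at bid) = SEK 813,785,995.58
SEK 813,785,995.58 × 0.10125 (sell SEK at bid) = CHF 82,395,832.05

Net profit: CHF 1,901,832.05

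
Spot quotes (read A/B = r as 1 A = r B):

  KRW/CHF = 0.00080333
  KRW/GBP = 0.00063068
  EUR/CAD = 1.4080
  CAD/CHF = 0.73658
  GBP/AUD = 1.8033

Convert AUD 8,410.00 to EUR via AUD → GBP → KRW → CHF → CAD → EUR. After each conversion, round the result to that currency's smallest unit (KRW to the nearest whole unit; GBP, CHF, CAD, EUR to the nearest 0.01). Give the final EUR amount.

AUD 8,410.00 ÷ 1.8033 = GBP 4,663.67
GBP 4,663.67 ÷ 0.00063068 = KRW 7,394,669
KRW 7,394,669 × 0.00080333 = CHF 5,940.36
CHF 5,940.36 ÷ 0.73658 = CAD 8,064.79
CAD 8,064.79 ÷ 1.4080 = EUR 5,727.83

EUR 5,727.83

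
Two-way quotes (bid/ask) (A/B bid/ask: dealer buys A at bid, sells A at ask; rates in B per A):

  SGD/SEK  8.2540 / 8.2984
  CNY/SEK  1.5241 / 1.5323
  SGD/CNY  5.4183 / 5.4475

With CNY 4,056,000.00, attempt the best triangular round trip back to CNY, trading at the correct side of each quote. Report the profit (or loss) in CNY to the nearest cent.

Net result: CNY -19,731.10 (no profitable arbitrage after spreads)

Best loop CNY → SEK → SGD → CNY:
CNY 4,056,000.00 × 1.5241 (sell CNY at bid) = SEK 6,181,749.60
SEK 6,181,749.60 ÷ 8.2984 (buy SGD at ask) = SGD 744,932.71
SGD 744,932.71 × 5.4183 (sell SGD at bid) = CNY 4,036,268.90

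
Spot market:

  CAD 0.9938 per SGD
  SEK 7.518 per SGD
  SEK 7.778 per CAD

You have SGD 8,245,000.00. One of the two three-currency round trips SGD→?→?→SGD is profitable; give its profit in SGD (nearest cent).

Profit: SGD 232,255.44

Profitable loop is SGD → CAD → SEK → SGD:
SGD 8,245,000.00 × 0.9938 = CAD 8,193,881.00
CAD 8,193,881.00 × 7.778 = SEK 63,732,006.42
SEK 63,732,006.42 ÷ 7.518 = SGD 8,477,255.44
Profit = SGD 8,477,255.44 − SGD 8,245,000.00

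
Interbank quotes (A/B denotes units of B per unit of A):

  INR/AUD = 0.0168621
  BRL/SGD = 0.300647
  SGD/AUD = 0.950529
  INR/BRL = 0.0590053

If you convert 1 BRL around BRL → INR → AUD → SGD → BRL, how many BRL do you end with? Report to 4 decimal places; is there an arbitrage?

Around BRL → INR → AUD → SGD → BRL: 1 ÷ 0.0590053 × 0.0168621 ÷ 0.950529 ÷ 0.300647 = 0.999996
Product ≈ 1 (deviation 0.000%, within rounding noise).

1.0000 (no arbitrage)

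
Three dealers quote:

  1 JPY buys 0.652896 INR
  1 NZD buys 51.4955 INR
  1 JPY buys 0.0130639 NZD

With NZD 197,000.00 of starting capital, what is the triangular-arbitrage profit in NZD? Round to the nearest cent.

Profitable loop is NZD → INR → JPY → NZD:
NZD 197,000.00 × 51.4955 = INR 10,144,613.50
INR 10,144,613.50 ÷ 0.652896 = JPY 15,537,871
JPY 15,537,871 × 0.0130639 = NZD 202,985.19
Profit = NZD 202,985.19 − NZD 197,000.00

Profit: NZD 5,985.19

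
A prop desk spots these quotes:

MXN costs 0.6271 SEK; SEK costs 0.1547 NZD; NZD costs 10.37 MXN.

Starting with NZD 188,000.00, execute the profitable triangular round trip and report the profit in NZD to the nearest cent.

Profit: NZD 1,131.44

Profitable loop is NZD → MXN → SEK → NZD:
NZD 188,000.00 × 10.37 = MXN 1,949,560.00
MXN 1,949,560.00 × 0.6271 = SEK 1,222,569.08
SEK 1,222,569.08 × 0.1547 = NZD 189,131.44
Profit = NZD 189,131.44 − NZD 188,000.00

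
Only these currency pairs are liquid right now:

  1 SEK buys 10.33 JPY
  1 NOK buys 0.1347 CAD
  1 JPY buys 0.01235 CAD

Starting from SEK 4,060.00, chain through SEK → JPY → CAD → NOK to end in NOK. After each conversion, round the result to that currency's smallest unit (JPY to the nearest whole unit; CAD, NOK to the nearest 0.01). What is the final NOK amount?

SEK 4,060.00 × 10.33 = JPY 41,940
JPY 41,940 × 0.01235 = CAD 517.96
CAD 517.96 ÷ 0.1347 = NOK 3,845.29

NOK 3,845.29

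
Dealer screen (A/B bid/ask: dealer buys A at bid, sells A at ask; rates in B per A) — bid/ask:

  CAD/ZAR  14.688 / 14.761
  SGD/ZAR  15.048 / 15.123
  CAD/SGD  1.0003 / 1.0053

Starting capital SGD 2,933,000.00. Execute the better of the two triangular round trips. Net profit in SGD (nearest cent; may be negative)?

Best loop SGD → ZAR → CAD → SGD:
SGD 2,933,000.00 × 15.048 (sell SGD at bid) = ZAR 44,135,784.00
ZAR 44,135,784.00 ÷ 14.761 (buy CAD at ask) = CAD 2,990,026.69
CAD 2,990,026.69 × 1.0003 (sell CAD at bid) = SGD 2,990,923.70

Net profit: SGD 57,923.70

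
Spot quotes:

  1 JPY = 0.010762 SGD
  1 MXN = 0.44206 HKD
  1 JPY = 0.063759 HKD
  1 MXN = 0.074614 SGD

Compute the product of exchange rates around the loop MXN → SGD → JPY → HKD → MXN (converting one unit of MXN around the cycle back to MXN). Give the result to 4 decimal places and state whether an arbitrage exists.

Around MXN → SGD → JPY → HKD → MXN: 1 × 0.074614 ÷ 0.010762 × 0.063759 ÷ 0.44206 = 0.999971
Product ≈ 1 (deviation 0.003%, within rounding noise).

1.0000 (no arbitrage)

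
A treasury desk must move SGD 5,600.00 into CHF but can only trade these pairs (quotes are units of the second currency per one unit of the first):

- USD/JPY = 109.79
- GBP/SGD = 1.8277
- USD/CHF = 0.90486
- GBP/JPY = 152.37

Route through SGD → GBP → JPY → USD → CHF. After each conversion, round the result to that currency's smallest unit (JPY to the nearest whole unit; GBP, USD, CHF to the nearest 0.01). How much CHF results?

CHF 3,847.70

SGD 5,600.00 ÷ 1.8277 = GBP 3,063.96
GBP 3,063.96 × 152.37 = JPY 466,856
JPY 466,856 ÷ 109.79 = USD 4,252.26
USD 4,252.26 × 0.90486 = CHF 3,847.70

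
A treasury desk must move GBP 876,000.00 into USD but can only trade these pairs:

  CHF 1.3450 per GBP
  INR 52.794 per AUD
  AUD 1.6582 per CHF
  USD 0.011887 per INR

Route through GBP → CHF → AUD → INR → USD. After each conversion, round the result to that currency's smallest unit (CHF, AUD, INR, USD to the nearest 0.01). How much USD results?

USD 1,226,083.74

GBP 876,000.00 × 1.3450 = CHF 1,178,220.00
CHF 1,178,220.00 × 1.6582 = AUD 1,953,724.40
AUD 1,953,724.40 × 52.794 = INR 103,144,925.97
INR 103,144,925.97 × 0.011887 = USD 1,226,083.74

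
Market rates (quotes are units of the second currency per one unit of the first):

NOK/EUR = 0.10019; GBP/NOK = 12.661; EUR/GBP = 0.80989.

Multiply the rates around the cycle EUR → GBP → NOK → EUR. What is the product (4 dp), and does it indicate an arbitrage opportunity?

1.0273 (arbitrage exists)

Around EUR → GBP → NOK → EUR: 1 × 0.80989 × 12.661 × 0.10019 = 1.027350
Product > 1; profitable direction is EUR → GBP → NOK → EUR.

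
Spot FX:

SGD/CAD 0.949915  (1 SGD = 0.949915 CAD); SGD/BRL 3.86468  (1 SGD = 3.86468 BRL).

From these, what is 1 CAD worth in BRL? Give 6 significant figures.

CAD/BRL = 4.06845

1 CAD ÷ 0.949915 = 1.05273 SGD
1.05273 SGD × 3.86468 = 4.06845 BRL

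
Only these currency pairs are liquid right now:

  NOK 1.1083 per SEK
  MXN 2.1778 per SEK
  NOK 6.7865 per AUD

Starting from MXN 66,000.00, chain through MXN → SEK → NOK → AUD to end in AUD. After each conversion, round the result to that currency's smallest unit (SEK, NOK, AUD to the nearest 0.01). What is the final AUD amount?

AUD 4,949.23

MXN 66,000.00 ÷ 2.1778 = SEK 30,305.81
SEK 30,305.81 × 1.1083 = NOK 33,587.93
NOK 33,587.93 ÷ 6.7865 = AUD 4,949.23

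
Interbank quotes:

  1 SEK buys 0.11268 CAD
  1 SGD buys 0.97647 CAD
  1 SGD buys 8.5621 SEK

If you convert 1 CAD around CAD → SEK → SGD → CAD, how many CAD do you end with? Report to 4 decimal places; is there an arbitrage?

Around CAD → SEK → SGD → CAD: 1 ÷ 0.11268 ÷ 8.5621 × 0.97647 = 1.012119
Product > 1; profitable direction is CAD → SEK → SGD → CAD.

1.0121 (arbitrage exists)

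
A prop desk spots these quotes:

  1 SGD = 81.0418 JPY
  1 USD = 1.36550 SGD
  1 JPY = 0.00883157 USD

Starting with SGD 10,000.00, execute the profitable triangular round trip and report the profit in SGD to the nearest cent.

Profit: SGD 232.02

Profitable loop is SGD → USD → JPY → SGD:
SGD 10,000.00 ÷ 1.36550 = USD 7,323.32
USD 7,323.32 ÷ 0.00883157 = JPY 829,221
JPY 829,221 ÷ 81.0418 = SGD 10,232.02
Profit = SGD 10,232.02 − SGD 10,000.00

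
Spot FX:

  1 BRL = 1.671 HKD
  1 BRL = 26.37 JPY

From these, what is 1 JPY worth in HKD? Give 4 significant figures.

JPY/HKD = 0.06337

1 JPY ÷ 26.37 = 0.0379219 BRL
0.0379219 BRL × 1.671 = 0.0633675 HKD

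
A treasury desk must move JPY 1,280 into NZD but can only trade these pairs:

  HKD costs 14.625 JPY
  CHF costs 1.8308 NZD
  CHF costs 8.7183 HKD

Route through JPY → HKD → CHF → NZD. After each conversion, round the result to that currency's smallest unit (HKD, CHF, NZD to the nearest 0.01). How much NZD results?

JPY 1,280 ÷ 14.625 = HKD 87.52
HKD 87.52 ÷ 8.7183 = CHF 10.04
CHF 10.04 × 1.8308 = NZD 18.38

NZD 18.38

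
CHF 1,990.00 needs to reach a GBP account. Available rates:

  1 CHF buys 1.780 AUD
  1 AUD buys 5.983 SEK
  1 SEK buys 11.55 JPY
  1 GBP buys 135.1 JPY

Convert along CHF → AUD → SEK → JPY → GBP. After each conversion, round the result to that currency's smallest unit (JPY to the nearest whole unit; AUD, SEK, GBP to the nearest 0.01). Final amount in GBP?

CHF 1,990.00 × 1.780 = AUD 3,542.20
AUD 3,542.20 × 5.983 = SEK 21,192.98
SEK 21,192.98 × 11.55 = JPY 244,779
JPY 244,779 ÷ 135.1 = GBP 1,811.84

GBP 1,811.84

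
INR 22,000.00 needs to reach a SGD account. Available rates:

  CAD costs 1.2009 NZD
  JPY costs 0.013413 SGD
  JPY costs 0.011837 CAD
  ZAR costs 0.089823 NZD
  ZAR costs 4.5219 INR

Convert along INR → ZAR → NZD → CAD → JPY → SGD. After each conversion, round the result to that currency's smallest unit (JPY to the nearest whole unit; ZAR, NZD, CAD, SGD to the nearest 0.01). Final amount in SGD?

SGD 412.36

INR 22,000.00 ÷ 4.5219 = ZAR 4,865.21
ZAR 4,865.21 × 0.089823 = NZD 437.01
NZD 437.01 ÷ 1.2009 = CAD 363.90
CAD 363.90 ÷ 0.011837 = JPY 30,743
JPY 30,743 × 0.013413 = SGD 412.36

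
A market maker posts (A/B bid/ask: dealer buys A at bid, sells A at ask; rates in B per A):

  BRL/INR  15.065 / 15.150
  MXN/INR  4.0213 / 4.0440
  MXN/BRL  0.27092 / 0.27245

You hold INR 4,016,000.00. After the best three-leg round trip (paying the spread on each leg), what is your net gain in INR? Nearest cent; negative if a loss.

Net profit: INR 37,150.78

Best loop INR → MXN → BRL → INR:
INR 4,016,000.00 ÷ 4.0440 (buy MXN at ask) = MXN 993,076.16
MXN 993,076.16 × 0.27092 (sell MXN at bid) = BRL 269,044.19
BRL 269,044.19 × 15.065 (sell BRL at bid) = INR 4,053,150.78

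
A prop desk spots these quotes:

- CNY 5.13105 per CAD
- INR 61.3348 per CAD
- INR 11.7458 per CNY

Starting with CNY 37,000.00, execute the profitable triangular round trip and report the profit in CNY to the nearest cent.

Profit: CNY 654.76

Profitable loop is CNY → CAD → INR → CNY:
CNY 37,000.00 ÷ 5.13105 = CAD 7,211.00
CAD 7,211.00 × 61.3348 = INR 442,285.22
INR 442,285.22 ÷ 11.7458 = CNY 37,654.76
Profit = CNY 37,654.76 − CNY 37,000.00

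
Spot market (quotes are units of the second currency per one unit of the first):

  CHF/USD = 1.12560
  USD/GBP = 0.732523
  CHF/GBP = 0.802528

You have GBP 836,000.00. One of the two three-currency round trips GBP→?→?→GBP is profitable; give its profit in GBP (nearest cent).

Profitable loop is GBP → CHF → USD → GBP:
GBP 836,000.00 ÷ 0.802528 = CHF 1,041,708.20
CHF 1,041,708.20 × 1.12560 = USD 1,172,546.75
USD 1,172,546.75 × 0.732523 = GBP 858,917.46
Profit = GBP 858,917.46 − GBP 836,000.00

Profit: GBP 22,917.46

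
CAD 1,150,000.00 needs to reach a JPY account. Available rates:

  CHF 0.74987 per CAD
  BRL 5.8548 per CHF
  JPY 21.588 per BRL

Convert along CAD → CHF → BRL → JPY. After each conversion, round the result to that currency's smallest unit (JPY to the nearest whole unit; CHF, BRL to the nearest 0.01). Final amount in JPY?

CAD 1,150,000.00 × 0.74987 = CHF 862,350.50
CHF 862,350.50 × 5.8548 = BRL 5,048,889.71
BRL 5,048,889.71 × 21.588 = JPY 108,995,431

JPY 108,995,431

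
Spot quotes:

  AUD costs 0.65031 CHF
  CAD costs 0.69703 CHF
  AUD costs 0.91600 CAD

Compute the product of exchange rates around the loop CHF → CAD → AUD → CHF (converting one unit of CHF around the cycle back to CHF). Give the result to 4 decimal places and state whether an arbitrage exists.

Around CHF → CAD → AUD → CHF: 1 ÷ 0.69703 ÷ 0.91600 × 0.65031 = 1.018529
Product > 1; profitable direction is CHF → CAD → AUD → CHF.

1.0185 (arbitrage exists)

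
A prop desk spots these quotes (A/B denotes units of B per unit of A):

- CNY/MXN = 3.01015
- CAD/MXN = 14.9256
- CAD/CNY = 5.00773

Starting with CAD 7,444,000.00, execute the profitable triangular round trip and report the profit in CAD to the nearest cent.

Profitable loop is CAD → CNY → MXN → CAD:
CAD 7,444,000.00 × 5.00773 = CNY 37,277,542.12
CNY 37,277,542.12 × 3.01015 = MXN 112,210,993.41
MXN 112,210,993.41 ÷ 14.9256 = CAD 7,518,022.28
Profit = CAD 7,518,022.28 − CAD 7,444,000.00

Profit: CAD 74,022.28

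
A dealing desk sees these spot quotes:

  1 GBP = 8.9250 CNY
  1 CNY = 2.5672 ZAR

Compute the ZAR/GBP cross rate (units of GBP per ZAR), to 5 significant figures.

1 ZAR ÷ 2.5672 = 0.389529 CNY
0.389529 CNY ÷ 8.9250 = 0.0436448 GBP

ZAR/GBP = 0.043645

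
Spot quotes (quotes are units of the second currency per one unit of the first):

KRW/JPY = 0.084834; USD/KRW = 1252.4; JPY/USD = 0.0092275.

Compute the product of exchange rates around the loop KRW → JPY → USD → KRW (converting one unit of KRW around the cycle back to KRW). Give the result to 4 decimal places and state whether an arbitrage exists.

Around KRW → JPY → USD → KRW: 1 × 0.084834 × 0.0092275 × 1252.4 = 0.980386
Product < 1; profitable direction is KRW → USD → JPY → KRW.

0.9804 (arbitrage exists)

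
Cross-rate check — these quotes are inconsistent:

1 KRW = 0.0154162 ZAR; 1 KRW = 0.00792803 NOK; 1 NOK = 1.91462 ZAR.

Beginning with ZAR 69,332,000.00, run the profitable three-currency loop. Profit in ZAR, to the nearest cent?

Profit: ZAR 1,082,676.47

Profitable loop is ZAR → NOK → KRW → ZAR:
ZAR 69,332,000.00 ÷ 1.91462 = NOK 36,211,885.39
NOK 36,211,885.39 ÷ 0.00792803 = KRW 4,567,576,736
KRW 4,567,576,736 × 0.0154162 = ZAR 70,414,676.47
Profit = ZAR 70,414,676.47 − ZAR 69,332,000.00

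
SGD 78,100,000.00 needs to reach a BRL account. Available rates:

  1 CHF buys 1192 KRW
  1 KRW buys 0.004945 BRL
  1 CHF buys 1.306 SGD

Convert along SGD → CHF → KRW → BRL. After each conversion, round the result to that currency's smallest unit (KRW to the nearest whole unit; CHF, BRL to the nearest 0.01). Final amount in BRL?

BRL 352,492,928.05

SGD 78,100,000.00 ÷ 1.306 = CHF 59,800,918.84
CHF 59,800,918.84 × 1192 = KRW 71,282,695,257
KRW 71,282,695,257 × 0.004945 = BRL 352,492,928.05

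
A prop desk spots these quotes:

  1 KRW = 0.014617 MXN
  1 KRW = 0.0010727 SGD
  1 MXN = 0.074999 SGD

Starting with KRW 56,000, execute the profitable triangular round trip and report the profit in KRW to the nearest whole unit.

Profitable loop is KRW → MXN → SGD → KRW:
KRW 56,000 × 0.014617 = MXN 818.55
MXN 818.55 × 0.074999 = SGD 61.39
SGD 61.39 ÷ 0.0010727 = KRW 57,230
Profit = KRW 57,230 − KRW 56,000

Profit: KRW 1,230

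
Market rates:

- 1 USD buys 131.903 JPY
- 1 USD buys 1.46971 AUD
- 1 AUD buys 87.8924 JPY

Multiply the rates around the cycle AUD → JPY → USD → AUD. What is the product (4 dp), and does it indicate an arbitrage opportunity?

0.9793 (arbitrage exists)

Around AUD → JPY → USD → AUD: 1 × 87.8924 ÷ 131.903 × 1.46971 = 0.979328
Product < 1; profitable direction is AUD → USD → JPY → AUD.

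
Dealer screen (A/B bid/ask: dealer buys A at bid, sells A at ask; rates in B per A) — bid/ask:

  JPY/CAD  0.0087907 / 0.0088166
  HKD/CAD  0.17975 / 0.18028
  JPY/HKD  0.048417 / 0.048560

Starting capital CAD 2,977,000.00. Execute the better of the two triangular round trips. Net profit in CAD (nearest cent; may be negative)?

Best loop CAD → HKD → JPY → CAD:
CAD 2,977,000.00 ÷ 0.18028 (buy HKD at ask) = HKD 16,513,201.69
HKD 16,513,201.69 ÷ 0.048560 (buy JPY at ask) = JPY 340,057,695
JPY 340,057,695 × 0.0087907 (sell JPY at bid) = CAD 2,989,345.18

Net profit: CAD 12,345.18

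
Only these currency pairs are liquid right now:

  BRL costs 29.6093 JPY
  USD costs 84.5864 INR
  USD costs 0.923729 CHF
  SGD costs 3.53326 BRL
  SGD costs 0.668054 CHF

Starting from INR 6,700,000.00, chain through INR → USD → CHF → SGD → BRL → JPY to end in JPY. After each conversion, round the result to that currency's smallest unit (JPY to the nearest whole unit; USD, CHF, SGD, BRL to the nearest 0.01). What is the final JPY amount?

JPY 11,458,057

INR 6,700,000.00 ÷ 84.5864 = USD 79,208.95
USD 79,208.95 × 0.923729 = CHF 73,167.60
CHF 73,167.60 ÷ 0.668054 = SGD 109,523.48
SGD 109,523.48 × 3.53326 = BRL 386,974.93
BRL 386,974.93 × 29.6093 = JPY 11,458,057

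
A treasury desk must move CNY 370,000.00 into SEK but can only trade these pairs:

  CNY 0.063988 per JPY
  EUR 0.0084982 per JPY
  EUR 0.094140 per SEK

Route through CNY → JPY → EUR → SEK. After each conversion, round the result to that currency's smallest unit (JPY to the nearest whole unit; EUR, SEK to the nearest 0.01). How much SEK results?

SEK 521,982.47

CNY 370,000.00 ÷ 0.063988 = JPY 5,782,334
JPY 5,782,334 × 0.0084982 = EUR 49,139.43
EUR 49,139.43 ÷ 0.094140 = SEK 521,982.47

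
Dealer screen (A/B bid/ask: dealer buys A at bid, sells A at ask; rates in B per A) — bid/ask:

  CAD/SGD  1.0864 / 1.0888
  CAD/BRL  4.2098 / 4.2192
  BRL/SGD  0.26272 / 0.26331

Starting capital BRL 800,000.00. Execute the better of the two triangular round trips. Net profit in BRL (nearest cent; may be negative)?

Net profit: BRL 12,636.78

Best loop BRL → SGD → CAD → BRL:
BRL 800,000.00 × 0.26272 (sell BRL at bid) = SGD 210,176.00
SGD 210,176.00 ÷ 1.0888 (buy CAD at ask) = CAD 193,034.53
CAD 193,034.53 × 4.2098 (sell CAD at bid) = BRL 812,636.78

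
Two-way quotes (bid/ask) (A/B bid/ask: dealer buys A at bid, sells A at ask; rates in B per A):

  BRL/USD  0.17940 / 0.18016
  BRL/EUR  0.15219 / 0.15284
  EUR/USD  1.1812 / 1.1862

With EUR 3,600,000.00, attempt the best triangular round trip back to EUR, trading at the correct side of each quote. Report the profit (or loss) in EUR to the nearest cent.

Net result: EUR -7,856.46 (no profitable arbitrage after spreads)

Best loop EUR → USD → BRL → EUR:
EUR 3,600,000.00 × 1.1812 (sell EUR at bid) = USD 4,252,320.00
USD 4,252,320.00 ÷ 0.18016 (buy BRL at ask) = BRL 23,603,019.54
BRL 23,603,019.54 × 0.15219 (sell BRL at bid) = EUR 3,592,143.54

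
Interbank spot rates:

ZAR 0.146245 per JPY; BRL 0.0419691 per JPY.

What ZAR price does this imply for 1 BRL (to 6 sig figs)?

BRL/ZAR = 3.48459

1 BRL ÷ 0.0419691 = 23.8271 JPY
23.8271 JPY × 0.146245 = 3.48459 ZAR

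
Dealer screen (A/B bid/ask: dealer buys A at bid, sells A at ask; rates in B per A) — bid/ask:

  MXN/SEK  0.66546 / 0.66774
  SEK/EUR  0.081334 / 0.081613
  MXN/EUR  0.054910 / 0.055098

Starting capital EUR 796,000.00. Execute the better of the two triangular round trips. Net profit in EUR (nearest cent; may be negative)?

Best loop EUR → SEK → MXN → EUR:
EUR 796,000.00 ÷ 0.081613 (buy SEK at ask) = SEK 9,753,348.12
SEK 9,753,348.12 ÷ 0.66774 (buy MXN at ask) = MXN 14,606,505.70
MXN 14,606,505.70 × 0.054910 (sell MXN at bid) = EUR 802,043.23

Net profit: EUR 6,043.23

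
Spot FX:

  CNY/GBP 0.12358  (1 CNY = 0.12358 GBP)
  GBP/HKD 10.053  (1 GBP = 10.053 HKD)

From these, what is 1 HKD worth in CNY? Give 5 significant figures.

HKD/CNY = 0.80493

1 HKD ÷ 10.053 = 0.0994728 GBP
0.0994728 GBP ÷ 0.12358 = 0.804926 CNY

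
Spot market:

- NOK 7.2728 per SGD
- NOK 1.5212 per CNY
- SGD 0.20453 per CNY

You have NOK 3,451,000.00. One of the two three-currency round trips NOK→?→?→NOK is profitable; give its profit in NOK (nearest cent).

Profitable loop is NOK → SGD → CNY → NOK:
NOK 3,451,000.00 ÷ 7.2728 = SGD 474,507.75
SGD 474,507.75 ÷ 0.20453 = CNY 2,319,990.98
CNY 2,319,990.98 × 1.5212 = NOK 3,529,170.28
Profit = NOK 3,529,170.28 − NOK 3,451,000.00

Profit: NOK 78,170.28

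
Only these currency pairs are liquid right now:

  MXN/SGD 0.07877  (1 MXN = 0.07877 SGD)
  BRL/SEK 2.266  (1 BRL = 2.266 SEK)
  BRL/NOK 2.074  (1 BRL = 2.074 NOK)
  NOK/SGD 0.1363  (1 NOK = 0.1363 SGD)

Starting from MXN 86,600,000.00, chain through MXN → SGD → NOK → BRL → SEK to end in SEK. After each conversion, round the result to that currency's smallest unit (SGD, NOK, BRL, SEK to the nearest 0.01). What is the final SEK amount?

MXN 86,600,000.00 × 0.07877 = SGD 6,821,482.00
SGD 6,821,482.00 ÷ 0.1363 = NOK 50,047,556.86
NOK 50,047,556.86 ÷ 2.074 = BRL 24,130,933.88
BRL 24,130,933.88 × 2.266 = SEK 54,680,696.17

SEK 54,680,696.17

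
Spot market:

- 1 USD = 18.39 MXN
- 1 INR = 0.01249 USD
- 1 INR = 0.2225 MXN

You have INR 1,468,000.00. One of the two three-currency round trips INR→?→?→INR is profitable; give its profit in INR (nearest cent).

Profit: INR 47,445.10

Profitable loop is INR → USD → MXN → INR:
INR 1,468,000.00 × 0.01249 = USD 18,335.32
USD 18,335.32 × 18.39 = MXN 337,186.53
MXN 337,186.53 ÷ 0.2225 = INR 1,515,445.10
Profit = INR 1,515,445.10 − INR 1,468,000.00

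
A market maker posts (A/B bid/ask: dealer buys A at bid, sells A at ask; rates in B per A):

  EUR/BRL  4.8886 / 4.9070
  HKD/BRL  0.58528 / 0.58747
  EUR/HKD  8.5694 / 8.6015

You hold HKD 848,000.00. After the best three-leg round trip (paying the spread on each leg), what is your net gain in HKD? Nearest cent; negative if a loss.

Best loop HKD → BRL → EUR → HKD:
HKD 848,000.00 × 0.58528 (sell HKD at bid) = BRL 496,317.44
BRL 496,317.44 ÷ 4.9070 (buy EUR at ask) = EUR 101,144.78
EUR 101,144.78 × 8.5694 (sell EUR at bid) = HKD 866,750.09

Net profit: HKD 18,750.09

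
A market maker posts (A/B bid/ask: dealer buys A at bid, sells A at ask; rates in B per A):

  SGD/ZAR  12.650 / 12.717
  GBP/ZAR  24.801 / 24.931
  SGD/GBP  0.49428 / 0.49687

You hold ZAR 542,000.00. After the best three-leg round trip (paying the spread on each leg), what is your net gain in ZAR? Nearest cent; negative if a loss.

Net profit: ZAR 11,486.89

Best loop ZAR → GBP → SGD → ZAR:
ZAR 542,000.00 ÷ 24.931 (buy GBP at ask) = GBP 21,740.00
GBP 21,740.00 ÷ 0.49687 (buy SGD at ask) = SGD 43,753.90
SGD 43,753.90 × 12.650 (sell SGD at bid) = ZAR 553,486.89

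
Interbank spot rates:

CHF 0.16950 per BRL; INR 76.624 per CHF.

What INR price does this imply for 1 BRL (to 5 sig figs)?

BRL/INR = 12.988

1 BRL × 0.16950 = 0.1695 CHF
0.1695 CHF × 76.624 = 12.9878 INR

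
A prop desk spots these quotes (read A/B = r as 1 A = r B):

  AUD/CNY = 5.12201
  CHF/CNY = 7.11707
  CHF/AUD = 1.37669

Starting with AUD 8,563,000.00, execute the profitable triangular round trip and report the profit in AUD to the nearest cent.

Profitable loop is AUD → CHF → CNY → AUD:
AUD 8,563,000.00 ÷ 1.37669 = CHF 6,219,991.43
CHF 6,219,991.43 × 7.11707 = CNY 44,268,114.40
CNY 44,268,114.40 ÷ 5.12201 = AUD 8,642,723.15
Profit = AUD 8,642,723.15 − AUD 8,563,000.00

Profit: AUD 79,723.15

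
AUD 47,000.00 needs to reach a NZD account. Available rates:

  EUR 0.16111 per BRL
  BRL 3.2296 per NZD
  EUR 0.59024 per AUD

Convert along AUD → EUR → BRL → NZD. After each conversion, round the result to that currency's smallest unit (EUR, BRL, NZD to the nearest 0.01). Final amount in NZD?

AUD 47,000.00 × 0.59024 = EUR 27,741.28
EUR 27,741.28 ÷ 0.16111 = BRL 172,188.44
BRL 172,188.44 ÷ 3.2296 = NZD 53,315.72

NZD 53,315.72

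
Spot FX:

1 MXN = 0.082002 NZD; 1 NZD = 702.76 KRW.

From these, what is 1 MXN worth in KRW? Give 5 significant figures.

1 MXN × 0.082002 = 0.082002 NZD
0.082002 NZD × 702.76 = 57.6277 KRW

MXN/KRW = 57.628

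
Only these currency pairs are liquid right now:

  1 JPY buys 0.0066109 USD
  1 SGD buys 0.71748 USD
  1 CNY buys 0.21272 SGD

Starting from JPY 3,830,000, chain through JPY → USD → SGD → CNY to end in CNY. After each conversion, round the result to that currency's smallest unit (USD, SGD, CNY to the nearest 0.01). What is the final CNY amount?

CNY 165,898.03

JPY 3,830,000 × 0.0066109 = USD 25,319.75
USD 25,319.75 ÷ 0.71748 = SGD 35,289.83
SGD 35,289.83 ÷ 0.21272 = CNY 165,898.03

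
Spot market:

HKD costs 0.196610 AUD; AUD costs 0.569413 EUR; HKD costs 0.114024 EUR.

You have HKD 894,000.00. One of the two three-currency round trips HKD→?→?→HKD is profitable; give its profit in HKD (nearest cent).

Profitable loop is HKD → EUR → AUD → HKD:
HKD 894,000.00 × 0.114024 = EUR 101,937.46
EUR 101,937.46 ÷ 0.569413 = AUD 179,022.00
AUD 179,022.00 ÷ 0.196610 = HKD 910,543.73
Profit = HKD 910,543.73 − HKD 894,000.00

Profit: HKD 16,543.73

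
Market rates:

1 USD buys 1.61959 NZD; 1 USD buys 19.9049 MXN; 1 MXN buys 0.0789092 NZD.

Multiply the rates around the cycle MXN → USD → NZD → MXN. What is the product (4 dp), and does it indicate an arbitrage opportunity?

1.0311 (arbitrage exists)

Around MXN → USD → NZD → MXN: 1 ÷ 19.9049 × 1.61959 ÷ 0.0789092 = 1.031140
Product > 1; profitable direction is MXN → USD → NZD → MXN.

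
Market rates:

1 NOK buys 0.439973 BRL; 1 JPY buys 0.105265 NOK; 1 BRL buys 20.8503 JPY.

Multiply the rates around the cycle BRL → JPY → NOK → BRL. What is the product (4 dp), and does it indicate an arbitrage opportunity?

Around BRL → JPY → NOK → BRL: 1 × 20.8503 × 0.105265 × 0.439973 = 0.965656
Product < 1; profitable direction is BRL → NOK → JPY → BRL.

0.9657 (arbitrage exists)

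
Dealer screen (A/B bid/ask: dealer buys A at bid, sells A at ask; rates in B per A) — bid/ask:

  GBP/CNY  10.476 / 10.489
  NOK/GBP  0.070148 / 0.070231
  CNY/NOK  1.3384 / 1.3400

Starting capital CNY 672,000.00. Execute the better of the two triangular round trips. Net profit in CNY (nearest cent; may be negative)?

Net profit: CNY 8,771.77

Best loop CNY → GBP → NOK → CNY:
CNY 672,000.00 ÷ 10.489 (buy GBP at ask) = GBP 64,067.12
GBP 64,067.12 ÷ 0.070231 (buy NOK at ask) = NOK 912,234.17
NOK 912,234.17 ÷ 1.3400 (buy CNY at ask) = CNY 680,771.77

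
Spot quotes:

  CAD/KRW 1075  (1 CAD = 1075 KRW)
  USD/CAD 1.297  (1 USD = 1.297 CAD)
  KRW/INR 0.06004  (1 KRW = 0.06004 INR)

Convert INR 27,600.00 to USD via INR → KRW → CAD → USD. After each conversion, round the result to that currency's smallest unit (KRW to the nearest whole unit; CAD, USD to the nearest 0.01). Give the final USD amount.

INR 27,600.00 ÷ 0.06004 = KRW 459,694
KRW 459,694 ÷ 1075 = CAD 427.62
CAD 427.62 ÷ 1.297 = USD 329.70

USD 329.70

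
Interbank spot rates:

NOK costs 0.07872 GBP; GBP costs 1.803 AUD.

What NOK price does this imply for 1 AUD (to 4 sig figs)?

AUD/NOK = 7.046

1 AUD ÷ 1.803 = 0.554631 GBP
0.554631 GBP ÷ 0.07872 = 7.04562 NOK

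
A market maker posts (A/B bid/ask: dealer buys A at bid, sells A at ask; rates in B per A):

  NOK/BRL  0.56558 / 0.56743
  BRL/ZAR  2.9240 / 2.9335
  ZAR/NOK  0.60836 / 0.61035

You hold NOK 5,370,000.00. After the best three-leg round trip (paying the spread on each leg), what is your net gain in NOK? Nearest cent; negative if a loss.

Net profit: NOK 32,643.97

Best loop NOK → BRL → ZAR → NOK:
NOK 5,370,000.00 × 0.56558 (sell NOK at bid) = BRL 3,037,164.60
BRL 3,037,164.60 × 2.9240 (sell BRL at bid) = ZAR 8,880,669.29
ZAR 8,880,669.29 × 0.60836 (sell ZAR at bid) = NOK 5,402,643.97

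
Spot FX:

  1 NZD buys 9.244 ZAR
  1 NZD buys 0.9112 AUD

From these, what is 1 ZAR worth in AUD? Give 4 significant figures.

ZAR/AUD = 0.09857

1 ZAR ÷ 9.244 = 0.108178 NZD
0.108178 NZD × 0.9112 = 0.098572 AUD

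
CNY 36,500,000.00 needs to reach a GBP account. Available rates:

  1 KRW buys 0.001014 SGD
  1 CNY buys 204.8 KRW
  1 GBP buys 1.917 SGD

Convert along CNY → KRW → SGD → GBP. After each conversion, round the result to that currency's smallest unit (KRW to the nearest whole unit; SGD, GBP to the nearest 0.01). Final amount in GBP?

GBP 3,954,018.15

CNY 36,500,000.00 × 204.8 = KRW 7,475,200,000
KRW 7,475,200,000 × 0.001014 = SGD 7,579,852.80
SGD 7,579,852.80 ÷ 1.917 = GBP 3,954,018.15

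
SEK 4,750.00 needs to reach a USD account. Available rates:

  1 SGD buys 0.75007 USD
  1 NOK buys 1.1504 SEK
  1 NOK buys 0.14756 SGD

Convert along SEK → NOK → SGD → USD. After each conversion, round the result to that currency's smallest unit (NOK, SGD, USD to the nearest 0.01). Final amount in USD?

SEK 4,750.00 ÷ 1.1504 = NOK 4,129.00
NOK 4,129.00 × 0.14756 = SGD 609.28
SGD 609.28 × 0.75007 = USD 457.00

USD 457.00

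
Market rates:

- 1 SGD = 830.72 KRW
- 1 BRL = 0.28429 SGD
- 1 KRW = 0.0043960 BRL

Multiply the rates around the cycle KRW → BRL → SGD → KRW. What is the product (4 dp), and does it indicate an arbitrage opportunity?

Around KRW → BRL → SGD → KRW: 1 × 0.0043960 × 0.28429 × 830.72 = 1.038183
Product > 1; profitable direction is KRW → BRL → SGD → KRW.

1.0382 (arbitrage exists)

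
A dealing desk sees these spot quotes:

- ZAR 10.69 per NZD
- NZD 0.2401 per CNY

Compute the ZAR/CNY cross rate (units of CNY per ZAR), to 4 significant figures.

1 ZAR ÷ 10.69 = 0.0935454 NZD
0.0935454 NZD ÷ 0.2401 = 0.38961 CNY

ZAR/CNY = 0.3896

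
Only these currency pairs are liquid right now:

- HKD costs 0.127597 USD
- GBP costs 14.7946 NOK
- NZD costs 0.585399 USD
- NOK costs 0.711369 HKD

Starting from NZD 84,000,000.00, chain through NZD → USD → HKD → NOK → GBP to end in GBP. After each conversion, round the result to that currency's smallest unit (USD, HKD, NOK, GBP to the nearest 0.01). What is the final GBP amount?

GBP 36,617,832.64

NZD 84,000,000.00 × 0.585399 = USD 49,173,516.00
USD 49,173,516.00 ÷ 0.127597 = HKD 385,381,443.14
HKD 385,381,443.14 ÷ 0.711369 = NOK 541,746,186.78
NOK 541,746,186.78 ÷ 14.7946 = GBP 36,617,832.64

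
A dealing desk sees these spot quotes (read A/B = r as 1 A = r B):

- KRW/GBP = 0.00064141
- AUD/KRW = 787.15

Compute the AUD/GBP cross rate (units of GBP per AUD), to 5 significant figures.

1 AUD × 787.15 = 787.15 KRW
787.15 KRW × 0.00064141 = 0.504886 GBP

AUD/GBP = 0.50489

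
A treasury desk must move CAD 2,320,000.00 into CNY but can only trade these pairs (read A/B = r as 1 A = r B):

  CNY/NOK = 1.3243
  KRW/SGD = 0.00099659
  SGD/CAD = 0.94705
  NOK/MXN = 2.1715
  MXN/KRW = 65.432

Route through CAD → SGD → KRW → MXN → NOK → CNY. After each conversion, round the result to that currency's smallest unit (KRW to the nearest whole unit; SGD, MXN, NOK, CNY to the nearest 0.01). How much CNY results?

CAD 2,320,000.00 ÷ 0.94705 = SGD 2,449,712.26
SGD 2,449,712.26 ÷ 0.00099659 = KRW 2,458,094,362
KRW 2,458,094,362 ÷ 65.432 = MXN 37,567,159.22
MXN 37,567,159.22 ÷ 2.1715 = NOK 17,300,096.35
NOK 17,300,096.35 ÷ 1.3243 = CNY 13,063,578.00

CNY 13,063,578.00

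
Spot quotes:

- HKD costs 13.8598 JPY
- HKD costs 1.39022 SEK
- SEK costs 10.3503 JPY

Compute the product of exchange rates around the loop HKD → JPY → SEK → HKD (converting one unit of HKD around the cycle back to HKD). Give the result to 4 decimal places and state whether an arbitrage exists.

0.9632 (arbitrage exists)

Around HKD → JPY → SEK → HKD: 1 × 13.8598 ÷ 10.3503 ÷ 1.39022 = 0.963209
Product < 1; profitable direction is HKD → SEK → JPY → HKD.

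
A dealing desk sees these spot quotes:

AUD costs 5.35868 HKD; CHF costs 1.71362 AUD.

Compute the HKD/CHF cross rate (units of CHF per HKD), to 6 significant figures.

1 HKD ÷ 5.35868 = 0.186613 AUD
0.186613 AUD ÷ 1.71362 = 0.1089 CHF

HKD/CHF = 0.108900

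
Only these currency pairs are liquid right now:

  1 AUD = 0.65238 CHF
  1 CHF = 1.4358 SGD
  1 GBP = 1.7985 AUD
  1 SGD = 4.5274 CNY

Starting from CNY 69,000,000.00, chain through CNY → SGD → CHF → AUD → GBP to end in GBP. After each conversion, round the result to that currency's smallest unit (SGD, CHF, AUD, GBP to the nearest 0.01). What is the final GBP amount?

GBP 9,046,804.28

CNY 69,000,000.00 ÷ 4.5274 = SGD 15,240,535.41
SGD 15,240,535.41 ÷ 1.4358 = CHF 10,614,664.58
CHF 10,614,664.58 ÷ 0.65238 = AUD 16,270,677.49
AUD 16,270,677.49 ÷ 1.7985 = GBP 9,046,804.28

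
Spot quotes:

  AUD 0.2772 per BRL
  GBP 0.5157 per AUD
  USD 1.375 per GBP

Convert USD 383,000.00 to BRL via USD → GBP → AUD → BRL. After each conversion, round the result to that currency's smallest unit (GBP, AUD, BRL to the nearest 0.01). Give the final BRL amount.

BRL 1,948,523.77

USD 383,000.00 ÷ 1.375 = GBP 278,545.45
GBP 278,545.45 ÷ 0.5157 = AUD 540,130.79
AUD 540,130.79 ÷ 0.2772 = BRL 1,948,523.77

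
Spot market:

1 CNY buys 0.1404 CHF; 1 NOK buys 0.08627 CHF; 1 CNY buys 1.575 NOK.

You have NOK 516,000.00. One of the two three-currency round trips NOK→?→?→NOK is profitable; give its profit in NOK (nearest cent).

Profit: NOK 17,183.20

Profitable loop is NOK → CNY → CHF → NOK:
NOK 516,000.00 ÷ 1.575 = CNY 327,619.05
CNY 327,619.05 × 0.1404 = CHF 45,997.71
CHF 45,997.71 ÷ 0.08627 = NOK 533,183.20
Profit = NOK 533,183.20 − NOK 516,000.00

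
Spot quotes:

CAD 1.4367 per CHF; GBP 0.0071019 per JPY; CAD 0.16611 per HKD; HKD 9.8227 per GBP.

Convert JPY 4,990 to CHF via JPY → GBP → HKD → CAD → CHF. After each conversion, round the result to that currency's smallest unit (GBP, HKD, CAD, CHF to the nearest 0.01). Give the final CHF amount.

JPY 4,990 × 0.0071019 = GBP 35.44
GBP 35.44 × 9.8227 = HKD 348.12
HKD 348.12 × 0.16611 = CAD 57.83
CAD 57.83 ÷ 1.4367 = CHF 40.25

CHF 40.25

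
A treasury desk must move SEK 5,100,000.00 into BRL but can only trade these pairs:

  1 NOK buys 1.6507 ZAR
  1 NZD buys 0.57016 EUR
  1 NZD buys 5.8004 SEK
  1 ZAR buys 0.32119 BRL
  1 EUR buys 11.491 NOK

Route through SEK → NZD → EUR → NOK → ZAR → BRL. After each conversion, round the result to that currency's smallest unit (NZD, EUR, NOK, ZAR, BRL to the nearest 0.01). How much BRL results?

BRL 3,054,196.44

SEK 5,100,000.00 ÷ 5.8004 = NZD 879,249.71
NZD 879,249.71 × 0.57016 = EUR 501,313.01
EUR 501,313.01 × 11.491 = NOK 5,760,587.80
NOK 5,760,587.80 × 1.6507 = ZAR 9,509,002.28
ZAR 9,509,002.28 × 0.32119 = BRL 3,054,196.44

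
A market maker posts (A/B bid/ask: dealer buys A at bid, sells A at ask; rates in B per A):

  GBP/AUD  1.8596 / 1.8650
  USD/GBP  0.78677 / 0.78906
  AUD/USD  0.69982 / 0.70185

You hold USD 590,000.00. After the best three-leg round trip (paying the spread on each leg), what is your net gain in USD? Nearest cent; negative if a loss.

Net profit: USD 14,095.63

Best loop USD → GBP → AUD → USD:
USD 590,000.00 × 0.78677 (sell USD at bid) = GBP 464,194.30
GBP 464,194.30 × 1.8596 (sell GBP at bid) = AUD 863,215.72
AUD 863,215.72 × 0.69982 (sell AUD at bid) = USD 604,095.63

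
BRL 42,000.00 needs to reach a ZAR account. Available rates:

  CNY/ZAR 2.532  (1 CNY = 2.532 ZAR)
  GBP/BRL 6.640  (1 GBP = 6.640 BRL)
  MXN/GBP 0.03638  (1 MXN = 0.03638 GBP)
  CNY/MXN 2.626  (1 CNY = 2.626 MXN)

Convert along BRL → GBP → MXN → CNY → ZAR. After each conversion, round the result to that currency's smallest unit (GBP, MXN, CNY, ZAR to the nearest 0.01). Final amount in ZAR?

BRL 42,000.00 ÷ 6.640 = GBP 6,325.30
GBP 6,325.30 ÷ 0.03638 = MXN 173,867.51
MXN 173,867.51 ÷ 2.626 = CNY 66,210.02
CNY 66,210.02 × 2.532 = ZAR 167,643.77

ZAR 167,643.77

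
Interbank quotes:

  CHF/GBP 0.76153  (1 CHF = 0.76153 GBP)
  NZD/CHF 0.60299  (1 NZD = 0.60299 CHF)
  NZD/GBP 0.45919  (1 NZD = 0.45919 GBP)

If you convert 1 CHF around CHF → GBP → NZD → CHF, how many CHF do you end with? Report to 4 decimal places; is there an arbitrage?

Around CHF → GBP → NZD → CHF: 1 × 0.76153 ÷ 0.45919 × 0.60299 = 1.000011
Product ≈ 1 (deviation 0.001%, within rounding noise).

1.0000 (no arbitrage)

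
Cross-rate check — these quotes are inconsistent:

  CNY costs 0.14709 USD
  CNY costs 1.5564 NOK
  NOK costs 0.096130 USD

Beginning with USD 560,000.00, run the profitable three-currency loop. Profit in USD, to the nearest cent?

Profitable loop is USD → CNY → NOK → USD:
USD 560,000.00 ÷ 0.14709 = CNY 3,807,192.88
CNY 3,807,192.88 × 1.5564 = NOK 5,925,514.99
NOK 5,925,514.99 × 0.096130 = USD 569,619.76
Profit = USD 569,619.76 − USD 560,000.00

Profit: USD 9,619.76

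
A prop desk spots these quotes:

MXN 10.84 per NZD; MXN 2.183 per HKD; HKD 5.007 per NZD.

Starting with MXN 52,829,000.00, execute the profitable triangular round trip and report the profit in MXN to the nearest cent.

Profitable loop is MXN → NZD → HKD → MXN:
MXN 52,829,000.00 ÷ 10.84 = NZD 4,873,523.99
NZD 4,873,523.99 × 5.007 = HKD 24,401,734.59
HKD 24,401,734.59 × 2.183 = MXN 53,268,986.62
Profit = MXN 53,268,986.62 − MXN 52,829,000.00

Profit: MXN 439,986.62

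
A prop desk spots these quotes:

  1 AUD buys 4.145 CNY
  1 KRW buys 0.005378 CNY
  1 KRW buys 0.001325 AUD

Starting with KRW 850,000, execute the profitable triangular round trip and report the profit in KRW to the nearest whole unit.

Profitable loop is KRW → AUD → CNY → KRW:
KRW 850,000 × 0.001325 = AUD 1,126.25
AUD 1,126.25 × 4.145 = CNY 4,668.31
CNY 4,668.31 ÷ 0.005378 = KRW 868,038
Profit = KRW 868,038 − KRW 850,000

Profit: KRW 18,038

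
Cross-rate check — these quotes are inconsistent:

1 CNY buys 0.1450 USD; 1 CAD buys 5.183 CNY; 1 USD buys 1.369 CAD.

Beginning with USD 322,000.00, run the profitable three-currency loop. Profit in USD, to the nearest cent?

Profitable loop is USD → CAD → CNY → USD:
USD 322,000.00 × 1.369 = CAD 440,818.00
CAD 440,818.00 × 5.183 = CNY 2,284,759.69
CNY 2,284,759.69 × 0.1450 = USD 331,290.16
Profit = USD 331,290.16 − USD 322,000.00

Profit: USD 9,290.16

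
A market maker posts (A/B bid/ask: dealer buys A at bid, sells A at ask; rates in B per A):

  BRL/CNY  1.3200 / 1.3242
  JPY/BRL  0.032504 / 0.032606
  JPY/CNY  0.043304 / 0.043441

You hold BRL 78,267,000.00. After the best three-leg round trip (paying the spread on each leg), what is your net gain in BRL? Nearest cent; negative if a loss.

Net profit: BRL 230,458.12

Best loop BRL → JPY → CNY → BRL:
BRL 78,267,000.00 ÷ 0.032606 (buy JPY at ask) = JPY 2,400,386,432
JPY 2,400,386,432 × 0.043304 (sell JPY at bid) = CNY 103,946,334.05
CNY 103,946,334.05 ÷ 1.3242 (buy BRL at ask) = BRL 78,497,458.12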